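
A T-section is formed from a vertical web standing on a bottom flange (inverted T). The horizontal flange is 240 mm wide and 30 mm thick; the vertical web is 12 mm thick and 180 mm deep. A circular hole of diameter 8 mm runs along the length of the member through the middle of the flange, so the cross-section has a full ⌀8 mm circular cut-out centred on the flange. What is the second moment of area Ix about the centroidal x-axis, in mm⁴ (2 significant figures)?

Ix ≈ 2.5 × 10⁷ mm⁴

Treat the section as a set of non-overlapping primitives; coordinates are from the bounding-box lower-left.
Flange: 240 × 30, A = 7 200 mm², y = 15 mm, Ī = 540 000 mm⁴.
Web: 12 × 180, A = 2 160 mm², y = 120 mm, Ī = 5 832 000 mm⁴.
Hole (subtracted): ⌀8, A = 50.27 mm², y = 15 mm, Ī = 201.1 mm⁴.
Centroid: ȳ = ΣA·y / ΣA = 39.36 mm.
Transfer each piece to the centroidal x-axis using Ī + A·d² with d = y − 39.36:
  flange: d = -24.36 mm → contributes +4 813 109 mm⁴
  web: d = 80.64 mm → contributes +19 877 512 mm⁴
  hole: d = -24.36 mm → contributes −30 033 mm⁴
Total I = 24 660 589 mm⁴.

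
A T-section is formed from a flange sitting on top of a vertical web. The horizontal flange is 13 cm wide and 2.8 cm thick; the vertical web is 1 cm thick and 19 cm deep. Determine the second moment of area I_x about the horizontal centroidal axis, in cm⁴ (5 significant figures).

Split into non-overlapping primitives; take the origin at the lower-left of the bounding box.
Flange: 13 × 2.8, A = 36.4 cm², y = 20.4 cm, Ī = 23.78133 cm⁴.
Web: 1 × 19, A = 19 cm², y = 9.5 cm, Ī = 571.5833 cm⁴.
Centroid: ȳ = ΣA·y / ΣA = 16.66173 cm.
Transfer each piece to the horizontal centroidal axis using Ī + A·d² with d = y − 16.66173:
  flange: d = 3.738267 cm → contributes +532.4583 cm⁴
  web: d = -7.161733 cm → contributes +1546.101 cm⁴
Total I = 2078.56 cm⁴.

I_x ≈ 2078.6 cm⁴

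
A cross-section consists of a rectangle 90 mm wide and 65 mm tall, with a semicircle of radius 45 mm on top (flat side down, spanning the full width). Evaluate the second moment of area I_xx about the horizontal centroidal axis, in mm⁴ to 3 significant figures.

Treat the section as a set of non-overlapping primitives; coordinates are from the bounding-box lower-left.
Rectangular body: 90 × 65, A = 5 850 mm², y = 32.5 mm, Ī = 2 059 688 mm⁴.
Semicircular cap: semicircle r = 45, A = 3180.9 mm², y = 84.099 mm, Ī = 450 072 mm⁴.
Centroid: ȳ = ΣA·y / ΣA = 50.674 mm.
Transfer each piece to the horizontal centroidal axis using Ī + A·d² with d = y − 50.674:
  rectangular body: d = -18.174 mm → contributes +3 991 936 mm⁴
  semicircular cap: d = 33.424 mm → contributes +4 003 716 mm⁴
Total I = 7 995 652 mm⁴.

I_xx ≈ 8.00 × 10⁶ mm⁴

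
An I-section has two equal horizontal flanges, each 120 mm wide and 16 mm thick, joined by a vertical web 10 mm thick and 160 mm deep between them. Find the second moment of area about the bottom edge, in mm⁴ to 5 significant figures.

Decompose the section into non-overlapping parts with the origin at the bottom-left of its bounding rectangle.
Bottom flange: 120 × 16, A = 1 920 mm², y = 8 mm, Ī = 40 960 mm⁴.
Web: 10 × 160, A = 1 600 mm², y = 96 mm, Ī = 3 413 333 mm⁴.
Top flange: 120 × 16, A = 1 920 mm², y = 184 mm, Ī = 40 960 mm⁴.
Transfer each piece to the bottom edge using Ī + A·d² with d = y − 0:
  bottom flange: d = 8 mm → contributes +163 840 mm⁴
  web: d = 96 mm → contributes +18 158 933 mm⁴
  top flange: d = 184 mm → contributes +65 044 480 mm⁴
Total I = 83 367 253 mm⁴.

I_base ≈ 8.3367 × 10⁷ mm⁴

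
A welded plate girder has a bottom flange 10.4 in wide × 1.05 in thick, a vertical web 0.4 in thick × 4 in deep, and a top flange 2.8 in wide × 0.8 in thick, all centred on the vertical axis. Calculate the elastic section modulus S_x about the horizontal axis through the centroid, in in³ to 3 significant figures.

S_x ≈ 12.2 in³

Decompose the section into non-overlapping parts with the origin at the bottom-left of its bounding rectangle.
Bottom plate: 10.4 × 1.05, A = 10.92 in², y = 0.525 in, Ī = 1.0033 in⁴.
Web plate: 0.4 × 4, A = 1.6 in², y = 3.05 in, Ī = 2.1333 in⁴.
Top plate: 2.8 × 0.8, A = 2.24 in², y = 5.45 in, Ī = 0.11947 in⁴.
Centroid: ȳ = ΣA·y / ΣA = 1.5461 in.
Transfer each piece to the horizontal axis through the centroid using Ī + A·d² with d = y − 1.5461:
  bottom plate: d = -1.0211 in → contributes +12.39 in⁴
  web plate: d = 1.5039 in → contributes +5.7519 in⁴
  top plate: d = 3.9039 in → contributes +34.257 in⁴
Total I = 52.399 in⁴.
Extreme fibre distance c = 4.3039 in; S = I/c = 12.175 in³.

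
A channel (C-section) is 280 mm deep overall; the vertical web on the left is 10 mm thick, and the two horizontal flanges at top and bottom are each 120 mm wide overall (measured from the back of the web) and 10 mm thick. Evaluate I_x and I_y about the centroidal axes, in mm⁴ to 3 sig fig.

I_x ≈ 5.84 × 10⁷ mm⁴, I_y ≈ 6.68 × 10⁶ mm⁴

Treat the section as a set of non-overlapping primitives; coordinates are from the bounding-box lower-left.
Web: 10 × 280, A = 2 800 mm², y = 140 mm, Ī = 18 293 333 mm⁴.
Top flange (beyond web): 110 × 10, A = 1 100 mm², y = 275 mm, Ī = 9166.7 mm⁴.
Bottom flange (beyond web): 110 × 10, A = 1 100 mm², y = 5 mm, Ī = 9166.7 mm⁴.
By symmetry the centroid is at mid-height, ȳ = 140 mm.
Transfer each piece to the centroidal x-axis using Ī + A·d² with d = y − 140:
  web: d = 0 mm → contributes +18 293 333 mm⁴
  top flange (beyond web): d = 135 mm → contributes +20 056 667 mm⁴
  bottom flange (beyond web): d = -135 mm → contributes +20 056 667 mm⁴
Total I = 58 406 667 mm⁴.
For the y-axis: x̄ = 31.4 mm.
Repeating about the centroidal y-axis gives I_y = 6 676 867 mm⁴.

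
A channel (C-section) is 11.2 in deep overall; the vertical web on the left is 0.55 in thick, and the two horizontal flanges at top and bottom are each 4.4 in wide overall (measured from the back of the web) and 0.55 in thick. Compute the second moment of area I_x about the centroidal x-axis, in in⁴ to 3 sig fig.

I_x ≈ 185 in⁴

Break the section into simple shapes (no overlaps), measuring from the bottom-left corner of the bounding box.
Web: 0.55 × 11.2, A = 6.16 in², y = 5.6 in, Ī = 64.393 in⁴.
Top flange (beyond web): 3.85 × 0.55, A = 2.1175 in², y = 10.925 in, Ī = 0.053379 in⁴.
Bottom flange (beyond web): 3.85 × 0.55, A = 2.1175 in², y = 0.275 in, Ī = 0.053379 in⁴.
By symmetry the centroid is at mid-height, ȳ = 5.6 in.
Transfer each piece to the centroidal x-axis using Ī + A·d² with d = y − 5.6:
  web: d = 0 in → contributes +64.393 in⁴
  top flange (beyond web): d = 5.325 in → contributes +60.096 in⁴
  bottom flange (beyond web): d = -5.325 in → contributes +60.096 in⁴
Total I = 184.59 in⁴.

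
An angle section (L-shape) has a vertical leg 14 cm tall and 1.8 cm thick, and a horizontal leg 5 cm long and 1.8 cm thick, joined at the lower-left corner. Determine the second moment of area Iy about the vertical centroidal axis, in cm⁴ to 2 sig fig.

Iy ≈ 41 cm⁴

Decompose the section into non-overlapping parts with the origin at the bottom-left of its bounding rectangle.
Vertical leg: 1.8 × 14, A = 25.2 cm², x = 0.9 cm, Ī = 6.804 cm⁴.
Horizontal leg (remainder): 3.2 × 1.8, A = 5.76 cm², x = 3.4 cm, Ī = 4.915 cm⁴.
Centroid: x̄ = ΣA·x / ΣA = 1.365 cm.
Transfer each piece to the vertical centroidal axis using Ī + A·d² with d = x − 1.365:
  vertical leg: d = -0.4651 cm → contributes +12.26 cm⁴
  horizontal leg (remainder): d = 2.035 cm → contributes +28.77 cm⁴
Total I = 41.02 cm⁴.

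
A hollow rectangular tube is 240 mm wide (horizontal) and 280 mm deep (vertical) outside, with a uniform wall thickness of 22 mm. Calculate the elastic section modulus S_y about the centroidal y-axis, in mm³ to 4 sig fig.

S_y ≈ 1.454 × 10⁶ mm³

Treat the section as a set of non-overlapping primitives; coordinates are from the bounding-box lower-left.
Outer rectangle: 240 × 280, A = 67 200 mm², x = 120 mm, Ī = 322 560 000 mm⁴.
Inner void (subtracted): 196 × 236, A = 46 256 mm², x = 120 mm, Ī = 148 080 875 mm⁴.
By symmetry the centroid is at mid-width, x̄ = 120 mm.
All pieces are centred on the centroidal y-axis, so I = ΣĪ (holes subtracted) = 174 479 125 mm⁴.
Extreme fibre distance c = 120 mm; S = I/c = 1 453 993 mm³.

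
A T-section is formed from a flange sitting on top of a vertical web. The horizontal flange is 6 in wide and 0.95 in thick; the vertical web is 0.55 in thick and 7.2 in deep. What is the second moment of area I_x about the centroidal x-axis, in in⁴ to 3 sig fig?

Treat the section as a set of non-overlapping primitives; coordinates are from the bounding-box lower-left.
Flange: 6 × 0.95, A = 5.7 in², y = 7.675 in, Ī = 0.42869 in⁴.
Web: 0.55 × 7.2, A = 3.96 in², y = 3.6 in, Ī = 17.107 in⁴.
Centroid: ȳ = ΣA·y / ΣA = 6.0045 in.
Transfer each piece to the centroidal x-axis using Ī + A·d² with d = y − 6.0045:
  flange: d = 1.6705 in → contributes +16.335 in⁴
  web: d = -2.4045 in → contributes +40.002 in⁴
Total I = 56.337 in⁴.

I_x ≈ 56.3 in⁴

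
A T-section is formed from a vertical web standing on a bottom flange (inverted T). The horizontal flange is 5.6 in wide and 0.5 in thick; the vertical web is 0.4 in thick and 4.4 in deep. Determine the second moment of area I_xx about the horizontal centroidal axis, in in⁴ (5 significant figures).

Decompose the section into non-overlapping parts with the origin at the bottom-left of its bounding rectangle.
Flange: 5.6 × 0.5, A = 2.8 in², y = 0.25 in, Ī = 0.05833333 in⁴.
Web: 0.4 × 4.4, A = 1.76 in², y = 2.7 in, Ī = 2.839467 in⁴.
Centroid: ȳ = ΣA·y / ΣA = 1.195614 in.
Transfer each piece to the horizontal centroidal axis using Ī + A·d² with d = y − 1.195614:
  flange: d = -0.945614 in → contributes +2.562054 in⁴
  web: d = 1.504386 in → contributes +6.822658 in⁴
Total I = 9.384712 in⁴.

I_xx ≈ 9.3847 in⁴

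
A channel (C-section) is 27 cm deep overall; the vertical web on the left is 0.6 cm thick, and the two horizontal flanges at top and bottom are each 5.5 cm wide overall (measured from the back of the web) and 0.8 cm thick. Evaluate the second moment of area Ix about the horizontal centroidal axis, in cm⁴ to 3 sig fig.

Decompose the section into non-overlapping parts with the origin at the bottom-left of its bounding rectangle.
Web: 0.6 × 27, A = 16.2 cm², y = 13.5 cm, Ī = 984.15 cm⁴.
Top flange (beyond web): 4.9 × 0.8, A = 3.92 cm², y = 26.6 cm, Ī = 0.20907 cm⁴.
Bottom flange (beyond web): 4.9 × 0.8, A = 3.92 cm², y = 0.4 cm, Ī = 0.20907 cm⁴.
By symmetry the centroid is at mid-height, ȳ = 13.5 cm.
Transfer each piece to the horizontal centroidal axis using Ī + A·d² with d = y − 13.5:
  web: d = 0 cm → contributes +984.15 cm⁴
  top flange (beyond web): d = 13.1 cm → contributes +672.92 cm⁴
  bottom flange (beyond web): d = -13.1 cm → contributes +672.92 cm⁴
Total I = 2 330 cm⁴.

Ix ≈ 2330 cm⁴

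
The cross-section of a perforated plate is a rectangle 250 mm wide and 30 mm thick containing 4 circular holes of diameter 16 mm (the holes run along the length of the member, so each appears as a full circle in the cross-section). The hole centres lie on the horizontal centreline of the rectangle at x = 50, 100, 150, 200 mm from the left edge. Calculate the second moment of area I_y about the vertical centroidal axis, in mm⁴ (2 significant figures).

I_y ≈ 3.7 × 10⁷ mm⁴

Split into non-overlapping primitives; take the origin at the lower-left of the bounding box.
Plate: 250 × 30, A = 7 500 mm², x = 125 mm, Ī = 39 062 500 mm⁴.
Hole 1 (subtracted): ⌀16, A = 201.1 mm², x = 50 mm, Ī = 3 217 mm⁴.
Hole 2 (subtracted): ⌀16, A = 201.1 mm², x = 100 mm, Ī = 3 217 mm⁴.
Hole 3 (subtracted): ⌀16, A = 201.1 mm², x = 150 mm, Ī = 3 217 mm⁴.
Hole 4 (subtracted): ⌀16, A = 201.1 mm², x = 200 mm, Ī = 3 217 mm⁴.
By symmetry the centroid is at mid-width, x̄ = 125 mm.
Transfer each piece to the vertical centroidal axis using Ī + A·d² with d = x − 125:
  plate: d = 0 mm → contributes +39 062 500 mm⁴
  hole 1: d = -75 mm → contributes −1 134 190 mm⁴
  hole 2: d = -25 mm → contributes −128 881 mm⁴
  hole 3: d = 25 mm → contributes −128 881 mm⁴
  hole 4: d = 75 mm → contributes −1 134 190 mm⁴
Total I = 36 536 358 mm⁴.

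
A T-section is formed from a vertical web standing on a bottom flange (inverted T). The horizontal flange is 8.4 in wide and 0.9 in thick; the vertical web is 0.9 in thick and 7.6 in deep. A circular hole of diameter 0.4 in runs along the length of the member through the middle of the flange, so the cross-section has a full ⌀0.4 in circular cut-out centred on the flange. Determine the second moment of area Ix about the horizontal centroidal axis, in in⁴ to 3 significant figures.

Split into non-overlapping primitives; take the origin at the lower-left of the bounding box.
Flange: 8.4 × 0.9, A = 7.56 in², y = 0.45 in, Ī = 0.5103 in⁴.
Web: 0.9 × 7.6, A = 6.84 in², y = 4.7 in, Ī = 32.923 in⁴.
Hole (subtracted): ⌀0.4, A = 0.12566 in², y = 0.45 in, Ī = 0.0012566 in⁴.
Centroid: ȳ = ΣA·y / ΣA = 2.4865 in.
Transfer each piece to the horizontal centroidal axis using Ī + A·d² with d = y − 2.4865:
  flange: d = -2.0365 in → contributes +31.865 in⁴
  web: d = 2.2135 in → contributes +66.436 in⁴
  hole: d = -2.0365 in → contributes −0.52244 in⁴
Total I = 97.778 in⁴.

Ix ≈ 97.8 in⁴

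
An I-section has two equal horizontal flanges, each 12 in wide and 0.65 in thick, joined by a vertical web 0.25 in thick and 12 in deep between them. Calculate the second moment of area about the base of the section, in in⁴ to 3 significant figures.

Split into non-overlapping primitives; take the origin at the lower-left of the bounding box.
Bottom flange: 12 × 0.65, A = 7.8 in², y = 0.325 in, Ī = 0.27463 in⁴.
Web: 0.25 × 12, A = 3 in², y = 6.65 in, Ī = 36 in⁴.
Top flange: 12 × 0.65, A = 7.8 in², y = 12.975 in, Ī = 0.27463 in⁴.
Transfer each piece to the bottom edge using Ī + A·d² with d = y − 0:
  bottom flange: d = 0.325 in → contributes +1.0985 in⁴
  web: d = 6.65 in → contributes +168.67 in⁴
  top flange: d = 12.975 in → contributes +1313.4 in⁴
Total I = 1483.2 in⁴.

I_base ≈ 1480 in⁴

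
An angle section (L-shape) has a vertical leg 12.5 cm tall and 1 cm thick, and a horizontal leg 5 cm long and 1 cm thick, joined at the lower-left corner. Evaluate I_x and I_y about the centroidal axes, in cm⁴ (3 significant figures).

Treat the section as a set of non-overlapping primitives; coordinates are from the bounding-box lower-left.
Vertical leg: 1 × 12.5, A = 12.5 cm², y = 6.25 cm, Ī = 162.76 cm⁴.
Horizontal leg (remainder): 4 × 1, A = 4 cm², y = 0.5 cm, Ī = 0.33333 cm⁴.
Centroid: ȳ = ΣA·y / ΣA = 4.8561 cm.
Transfer each piece to the centroidal x-axis using Ī + A·d² with d = y − 4.8561:
  vertical leg: d = 1.3939 cm → contributes +187.05 cm⁴
  horizontal leg (remainder): d = -4.3561 cm → contributes +76.234 cm⁴
Total I = 263.28 cm⁴.
For the y-axis: x̄ = 1.1061 cm.
Repeating about the centroidal y-axis gives I_y = 25.314 cm⁴.

I_x ≈ 263 cm⁴, I_y ≈ 25.3 cm⁴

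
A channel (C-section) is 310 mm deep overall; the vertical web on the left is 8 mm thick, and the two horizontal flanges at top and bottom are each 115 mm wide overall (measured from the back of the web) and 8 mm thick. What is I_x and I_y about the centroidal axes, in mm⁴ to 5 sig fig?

Decompose the section into non-overlapping parts with the origin at the bottom-left of its bounding rectangle.
Web: 8 × 310, A = 2 480 mm², y = 155 mm, Ī = 19 860 667 mm⁴.
Top flange (beyond web): 107 × 8, A = 856 mm², y = 306 mm, Ī = 4565.333 mm⁴.
Bottom flange (beyond web): 107 × 8, A = 856 mm², y = 4 mm, Ī = 4565.333 mm⁴.
By symmetry the centroid is at mid-height, ȳ = 155 mm.
Transfer each piece to the centroidal x-axis using Ī + A·d² with d = y − 155:
  web: d = 0 mm → contributes +19 860 667 mm⁴
  top flange (beyond web): d = 151 mm → contributes +19 522 221 mm⁴
  bottom flange (beyond web): d = -151 mm → contributes +19 522 221 mm⁴
Total I = 58 905 109 mm⁴.
For the y-axis: x̄ = 27.48282 mm.
Repeating about the centroidal y-axis gives I_y = 4 995 268 mm⁴.

I_x ≈ 5.8905 × 10⁷ mm⁴, I_y ≈ 4.9953 × 10⁶ mm⁴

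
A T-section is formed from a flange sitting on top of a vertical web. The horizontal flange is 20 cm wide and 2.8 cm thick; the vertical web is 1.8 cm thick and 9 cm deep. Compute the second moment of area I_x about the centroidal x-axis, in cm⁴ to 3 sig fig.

I_x ≈ 583 cm⁴

Break the section into simple shapes (no overlaps), measuring from the bottom-left corner of the bounding box.
Flange: 20 × 2.8, A = 56 cm², y = 10.4 cm, Ī = 36.587 cm⁴.
Web: 1.8 × 9, A = 16.2 cm², y = 4.5 cm, Ī = 109.35 cm⁴.
Centroid: ȳ = ΣA·y / ΣA = 9.0762 cm.
Transfer each piece to the centroidal x-axis using Ī + A·d² with d = y − 9.0762:
  flange: d = 1.3238 cm → contributes +134.73 cm⁴
  web: d = -4.5762 cm → contributes +448.6 cm⁴
Total I = 583.33 cm⁴.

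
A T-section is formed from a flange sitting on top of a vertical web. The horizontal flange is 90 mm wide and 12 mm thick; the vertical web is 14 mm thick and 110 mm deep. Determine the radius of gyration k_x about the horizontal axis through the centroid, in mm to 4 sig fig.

k_x ≈ 38.72 mm

Treat the section as a set of non-overlapping primitives; coordinates are from the bounding-box lower-left.
Flange: 90 × 12, A = 1 080 mm², y = 116 mm, Ī = 12 960 mm⁴.
Web: 14 × 110, A = 1 540 mm², y = 55 mm, Ī = 1 552 833 mm⁴.
Centroid: ȳ = ΣA·y / ΣA = 80.145 mm.
Transfer each piece to the horizontal axis through the centroid using Ī + A·d² with d = y − 80.145:
  flange: d = 35.855 mm → contributes +1 401 385 mm⁴
  web: d = -25.145 mm → contributes +2 526 534 mm⁴
Total I = 3 927 918 mm⁴.
Radius of gyration: k = √(I/A) = √(3 927 918 / 2 620) = 38.7196 mm.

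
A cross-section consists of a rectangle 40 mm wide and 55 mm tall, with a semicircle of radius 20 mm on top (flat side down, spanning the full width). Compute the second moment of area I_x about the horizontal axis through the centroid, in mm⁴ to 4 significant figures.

Break the section into simple shapes (no overlaps), measuring from the bottom-left corner of the bounding box.
Rectangular body: 40 × 55, A = 2 200 mm², y = 27.5 mm, Ī = 554 583 mm⁴.
Semicircular cap: semicircle r = 20, A = 628.319 mm², y = 63.4883 mm, Ī = 17561.1 mm⁴.
Centroid: ȳ = ΣA·y / ΣA = 35.4949 mm.
Transfer each piece to the horizontal axis through the centroid using Ī + A·d² with d = y − 35.4949:
  rectangular body: d = -7.99489 mm → contributes +695 203 mm⁴
  semicircular cap: d = 27.9934 mm → contributes +509 930 mm⁴
Total I = 1 205 133 mm⁴.

I_x ≈ 1.205 × 10⁶ mm⁴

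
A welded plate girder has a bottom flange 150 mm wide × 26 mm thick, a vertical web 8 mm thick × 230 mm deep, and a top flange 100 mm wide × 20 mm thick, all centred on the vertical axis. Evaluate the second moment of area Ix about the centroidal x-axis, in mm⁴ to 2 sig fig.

Ix ≈ 9.6 × 10⁷ mm⁴

Treat the section as a set of non-overlapping primitives; coordinates are from the bounding-box lower-left.
Bottom plate: 150 × 26, A = 3 900 mm², y = 13 mm, Ī = 219 700 mm⁴.
Web plate: 8 × 230, A = 1 840 mm², y = 141 mm, Ī = 8 111 333 mm⁴.
Top plate: 100 × 20, A = 2 000 mm², y = 266 mm, Ī = 66 667 mm⁴.
Centroid: ȳ = ΣA·y / ΣA = 108.8 mm.
Transfer each piece to the centroidal x-axis using Ī + A·d² with d = y − 108.8:
  bottom plate: d = -95.8 mm → contributes +36 015 199 mm⁴
  web plate: d = 32.2 mm → contributes +10 018 690 mm⁴
  top plate: d = 157.2 mm → contributes +49 488 072 mm⁴
Total I = 95 521 961 mm⁴.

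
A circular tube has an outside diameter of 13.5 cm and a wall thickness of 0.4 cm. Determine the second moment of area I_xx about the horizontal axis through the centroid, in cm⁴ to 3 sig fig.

Split into non-overlapping primitives; take the origin at the lower-left of the bounding box.
Outer circle: ⌀13.5, A = 143.14 cm², y = 6.75 cm, Ī = 1630.4 cm⁴.
Bore (subtracted): ⌀12.7, A = 126.68 cm², y = 6.75 cm, Ī = 1 277 cm⁴.
By symmetry the centroid is at mid-height, ȳ = 6.75 cm.
All pieces are centred on the horizontal axis through the centroid, so I = ΣĪ (holes subtracted) = 353.46 cm⁴.

I_xx ≈ 353 cm⁴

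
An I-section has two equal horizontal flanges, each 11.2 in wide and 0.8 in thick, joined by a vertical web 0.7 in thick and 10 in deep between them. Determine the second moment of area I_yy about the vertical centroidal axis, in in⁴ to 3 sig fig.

Break the section into simple shapes (no overlaps), measuring from the bottom-left corner of the bounding box.
Bottom flange: 11.2 × 0.8, A = 8.96 in², x = 5.6 in, Ī = 93.662 in⁴.
Web: 0.7 × 10, A = 7 in², x = 5.6 in, Ī = 0.28583 in⁴.
Top flange: 11.2 × 0.8, A = 8.96 in², x = 5.6 in, Ī = 93.662 in⁴.
By symmetry the centroid is at mid-width, x̄ = 5.6 in.
All pieces are centred on the vertical centroidal axis, so I = ΣĪ = 187.61 in⁴.

I_yy ≈ 188 in⁴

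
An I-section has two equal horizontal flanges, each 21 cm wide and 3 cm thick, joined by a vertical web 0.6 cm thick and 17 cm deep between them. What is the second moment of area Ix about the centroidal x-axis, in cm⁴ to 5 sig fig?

Ix ≈ 1.2940 × 10⁴ cm⁴

Treat the section as a set of non-overlapping primitives; coordinates are from the bounding-box lower-left.
Bottom flange: 21 × 3, A = 63 cm², y = 1.5 cm, Ī = 47.25 cm⁴.
Web: 0.6 × 17, A = 10.2 cm², y = 11.5 cm, Ī = 245.65 cm⁴.
Top flange: 21 × 3, A = 63 cm², y = 21.5 cm, Ī = 47.25 cm⁴.
By symmetry the centroid is at mid-height, ȳ = 11.5 cm.
Transfer each piece to the centroidal x-axis using Ī + A·d² with d = y − 11.5:
  bottom flange: d = -10 cm → contributes +6347.25 cm⁴
  web: d = 0 cm → contributes +245.65 cm⁴
  top flange: d = 10 cm → contributes +6347.25 cm⁴
Total I = 12940.15 cm⁴.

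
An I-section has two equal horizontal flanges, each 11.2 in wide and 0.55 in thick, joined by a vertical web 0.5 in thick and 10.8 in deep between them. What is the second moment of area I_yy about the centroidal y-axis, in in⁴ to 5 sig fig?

I_yy ≈ 128.90 in⁴

Split into non-overlapping primitives; take the origin at the lower-left of the bounding box.
Bottom flange: 11.2 × 0.55, A = 6.16 in², x = 5.6 in, Ī = 64.39253 in⁴.
Web: 0.5 × 10.8, A = 5.4 in², x = 5.6 in, Ī = 0.1125 in⁴.
Top flange: 11.2 × 0.55, A = 6.16 in², x = 5.6 in, Ī = 64.39253 in⁴.
By symmetry the centroid is at mid-width, x̄ = 5.6 in.
All pieces are centred on the centroidal y-axis, so I = ΣĪ = 128.8976 in⁴.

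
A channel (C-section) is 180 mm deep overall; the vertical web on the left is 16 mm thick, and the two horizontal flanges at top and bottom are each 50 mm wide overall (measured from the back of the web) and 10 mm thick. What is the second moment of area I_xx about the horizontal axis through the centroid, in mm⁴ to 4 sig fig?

I_xx ≈ 1.269 × 10⁷ mm⁴

Split into non-overlapping primitives; take the origin at the lower-left of the bounding box.
Web: 16 × 180, A = 2 880 mm², y = 90 mm, Ī = 7 776 000 mm⁴.
Top flange (beyond web): 34 × 10, A = 340 mm², y = 175 mm, Ī = 2833.33 mm⁴.
Bottom flange (beyond web): 34 × 10, A = 340 mm², y = 5 mm, Ī = 2833.33 mm⁴.
By symmetry the centroid is at mid-height, ȳ = 90 mm.
Transfer each piece to the horizontal axis through the centroid using Ī + A·d² with d = y − 90:
  web: d = 0 mm → contributes +7 776 000 mm⁴
  top flange (beyond web): d = 85 mm → contributes +2 459 333 mm⁴
  bottom flange (beyond web): d = -85 mm → contributes +2 459 333 mm⁴
Total I = 12 694 667 mm⁴.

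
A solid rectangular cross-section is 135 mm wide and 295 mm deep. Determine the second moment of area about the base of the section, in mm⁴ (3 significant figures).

The section: 135 × 295, A = 39 825 mm², y = 147.5 mm, Ī = 288 814 219 mm⁴.
Transfer it to a horizontal axis along the bottom face using Ī + A·d² with d = y − 0:
  the section: d = 147.5 mm → contributes +1 155 256 875 mm⁴
Total I = 1 155 256 875 mm⁴.

I_base ≈ 1.16 × 10⁹ mm⁴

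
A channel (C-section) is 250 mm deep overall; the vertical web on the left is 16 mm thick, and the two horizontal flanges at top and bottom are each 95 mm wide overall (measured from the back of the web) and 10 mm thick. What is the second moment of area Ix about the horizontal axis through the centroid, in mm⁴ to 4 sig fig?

Split into non-overlapping primitives; take the origin at the lower-left of the bounding box.
Web: 16 × 250, A = 4 000 mm², y = 125 mm, Ī = 20 833 333 mm⁴.
Top flange (beyond web): 79 × 10, A = 790 mm², y = 245 mm, Ī = 6583.33 mm⁴.
Bottom flange (beyond web): 79 × 10, A = 790 mm², y = 5 mm, Ī = 6583.33 mm⁴.
By symmetry the centroid is at mid-height, ȳ = 125 mm.
Transfer each piece to the horizontal axis through the centroid using Ī + A·d² with d = y − 125:
  web: d = 0 mm → contributes +20 833 333 mm⁴
  top flange (beyond web): d = 120 mm → contributes +11 382 583 mm⁴
  bottom flange (beyond web): d = -120 mm → contributes +11 382 583 mm⁴
Total I = 43 598 500 mm⁴.

Ix ≈ 4.360 × 10⁷ mm⁴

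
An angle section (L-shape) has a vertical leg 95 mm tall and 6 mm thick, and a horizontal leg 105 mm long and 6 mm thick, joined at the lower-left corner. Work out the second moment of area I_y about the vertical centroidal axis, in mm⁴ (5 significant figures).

I_y ≈ 1.2886 × 10⁶ mm⁴

Treat the section as a set of non-overlapping primitives; coordinates are from the bounding-box lower-left.
Vertical leg: 6 × 95, A = 570 mm², x = 3 mm, Ī = 1 710 mm⁴.
Horizontal leg (remainder): 99 × 6, A = 594 mm², x = 55.5 mm, Ī = 485149.5 mm⁴.
Centroid: x̄ = ΣA·x / ΣA = 29.79124 mm.
Transfer each piece to the vertical centroidal axis using Ī + A·d² with d = x − 29.79124:
  vertical leg: d = -26.79124 mm → contributes +410839.1 mm⁴
  horizontal leg (remainder): d = 25.70876 mm → contributes +877748.2 mm⁴
Total I = 1 288 587 mm⁴.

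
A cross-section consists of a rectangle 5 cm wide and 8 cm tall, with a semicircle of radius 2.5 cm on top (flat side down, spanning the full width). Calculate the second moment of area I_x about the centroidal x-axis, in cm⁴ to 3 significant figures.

Treat the section as a set of non-overlapping primitives; coordinates are from the bounding-box lower-left.
Rectangular body: 5 × 8, A = 40 cm², y = 4 cm, Ī = 213.33 cm⁴.
Semicircular cap: semicircle r = 2.5, A = 9.8175 cm², y = 9.061 cm, Ī = 4.2874 cm⁴.
Centroid: ȳ = ΣA·y / ΣA = 4.9974 cm.
Transfer each piece to the centroidal x-axis using Ī + A·d² with d = y − 4.9974:
  rectangular body: d = -0.99737 cm → contributes +253.12 cm⁴
  semicircular cap: d = 4.0637 cm → contributes +166.41 cm⁴
Total I = 419.53 cm⁴.

I_x ≈ 420 cm⁴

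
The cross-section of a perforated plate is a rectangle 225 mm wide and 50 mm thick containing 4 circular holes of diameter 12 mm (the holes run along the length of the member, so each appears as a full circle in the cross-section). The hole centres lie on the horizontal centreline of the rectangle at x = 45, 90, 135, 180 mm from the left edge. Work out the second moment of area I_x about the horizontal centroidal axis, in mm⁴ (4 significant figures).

Split into non-overlapping primitives; take the origin at the lower-left of the bounding box.
Plate: 225 × 50, A = 11 250 mm², y = 25 mm, Ī = 2 343 750 mm⁴.
Hole 1 (subtracted): ⌀12, A = 113.097 mm², y = 25 mm, Ī = 1017.88 mm⁴.
Hole 2 (subtracted): ⌀12, A = 113.097 mm², y = 25 mm, Ī = 1017.88 mm⁴.
Hole 3 (subtracted): ⌀12, A = 113.097 mm², y = 25 mm, Ī = 1017.88 mm⁴.
Hole 4 (subtracted): ⌀12, A = 113.097 mm², y = 25 mm, Ī = 1017.88 mm⁴.
By symmetry the centroid is at mid-height, ȳ = 25 mm.
All pieces are centred on the horizontal centroidal axis, so I = ΣĪ (holes subtracted) = 2 339 678 mm⁴.

I_x ≈ 2.340 × 10⁶ mm⁴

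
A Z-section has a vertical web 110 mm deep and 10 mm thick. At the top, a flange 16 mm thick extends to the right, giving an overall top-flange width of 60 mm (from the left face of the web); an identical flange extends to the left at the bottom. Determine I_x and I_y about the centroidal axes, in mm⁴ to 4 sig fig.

Decompose the section into non-overlapping parts with the origin at the bottom-left of its bounding rectangle.
Web: 10 × 110, A = 1 100 mm², y = 55 mm, Ī = 1 109 167 mm⁴.
Top flange (beyond web): 50 × 16, A = 800 mm², y = 102 mm, Ī = 17066.7 mm⁴.
Bottom flange (beyond web): 50 × 16, A = 800 mm², y = 8 mm, Ī = 17066.7 mm⁴.
Centroid: ȳ = ΣA·y / ΣA = 55 mm.
Transfer each piece to the centroidal x-axis using Ī + A·d² with d = y − 55:
  web: d = 0 mm → contributes +1 109 167 mm⁴
  top flange (beyond web): d = 47 mm → contributes +1 784 267 mm⁴
  bottom flange (beyond web): d = -47 mm → contributes +1 784 267 mm⁴
Total I = 4 677 700 mm⁴.
For the y-axis: x̄ = 55 mm.
Repeating about the centroidal y-axis gives I_y = 1 782 500 mm⁴.

I_x ≈ 4.678 × 10⁶ mm⁴, I_y ≈ 1.783 × 10⁶ mm⁴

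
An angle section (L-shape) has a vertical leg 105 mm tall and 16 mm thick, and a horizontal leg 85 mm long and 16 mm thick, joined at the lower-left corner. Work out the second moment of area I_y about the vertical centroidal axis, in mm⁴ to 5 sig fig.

I_y ≈ 1.6772 × 10⁶ mm⁴

Break the section into simple shapes (no overlaps), measuring from the bottom-left corner of the bounding box.
Vertical leg: 16 × 105, A = 1 680 mm², x = 8 mm, Ī = 35 840 mm⁴.
Horizontal leg (remainder): 69 × 16, A = 1 104 mm², x = 50.5 mm, Ī = 438 012 mm⁴.
Centroid: x̄ = ΣA·x / ΣA = 24.85345 mm.
Transfer each piece to the vertical centroidal axis using Ī + A·d² with d = x − 24.85345:
  vertical leg: d = -16.85345 mm → contributes +513 025 mm⁴
  horizontal leg (remainder): d = 25.64655 mm → contributes +1 164 163 mm⁴
Total I = 1 677 188 mm⁴.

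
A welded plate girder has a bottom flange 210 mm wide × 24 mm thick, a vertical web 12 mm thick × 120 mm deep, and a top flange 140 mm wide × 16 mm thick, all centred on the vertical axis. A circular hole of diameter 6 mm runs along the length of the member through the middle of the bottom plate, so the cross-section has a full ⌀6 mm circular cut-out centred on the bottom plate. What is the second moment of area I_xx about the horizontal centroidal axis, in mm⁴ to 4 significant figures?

I_xx ≈ 3.335 × 10⁷ mm⁴

Break the section into simple shapes (no overlaps), measuring from the bottom-left corner of the bounding box.
Bottom plate: 210 × 24, A = 5 040 mm², y = 12 mm, Ī = 241 920 mm⁴.
Web plate: 12 × 120, A = 1 440 mm², y = 84 mm, Ī = 1 728 000 mm⁴.
Top plate: 140 × 16, A = 2 240 mm², y = 152 mm, Ī = 47786.7 mm⁴.
Hole (subtracted): ⌀6, A = 28.2743 mm², y = 12 mm, Ī = 63.6173 mm⁴.
Centroid: ȳ = ΣA·y / ΣA = 60.0089 mm.
Transfer each piece to the horizontal centroidal axis using Ī + A·d² with d = y − 60.0089:
  bottom plate: d = -48.0089 mm → contributes +11 858 376 mm⁴
  web plate: d = 23.9911 mm → contributes +2 556 826 mm⁴
  top plate: d = 91.9911 mm → contributes +19 003 488 mm⁴
  hole: d = -48.0089 mm → contributes −65231.8 mm⁴
Total I = 33 353 458 mm⁴.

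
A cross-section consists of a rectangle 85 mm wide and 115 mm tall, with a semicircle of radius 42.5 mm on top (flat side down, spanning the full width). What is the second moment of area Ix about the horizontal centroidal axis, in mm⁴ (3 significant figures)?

Ix ≈ 2.37 × 10⁷ mm⁴

Break the section into simple shapes (no overlaps), measuring from the bottom-left corner of the bounding box.
Rectangular body: 85 × 115, A = 9 775 mm², y = 57.5 mm, Ī = 10 772 865 mm⁴.
Semicircular cap: semicircle r = 42.5, A = 2837.3 mm², y = 133.04 mm, Ī = 358 086 mm⁴.
Centroid: ȳ = ΣA·y / ΣA = 74.493 mm.
Transfer each piece to the horizontal centroidal axis using Ī + A·d² with d = y − 74.493:
  rectangular body: d = -16.993 mm → contributes +13 595 488 mm⁴
  semicircular cap: d = 58.545 mm → contributes +10 082 691 mm⁴
Total I = 23 678 180 mm⁴.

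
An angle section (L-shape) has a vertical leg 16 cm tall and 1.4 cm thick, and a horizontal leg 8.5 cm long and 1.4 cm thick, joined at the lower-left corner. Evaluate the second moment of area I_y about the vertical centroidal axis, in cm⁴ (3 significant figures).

I_y ≈ 170 cm⁴

Break the section into simple shapes (no overlaps), measuring from the bottom-left corner of the bounding box.
Vertical leg: 1.4 × 16, A = 22.4 cm², x = 0.7 cm, Ī = 3.6587 cm⁴.
Horizontal leg (remainder): 7.1 × 1.4, A = 9.94 cm², x = 4.95 cm, Ī = 41.756 cm⁴.
Centroid: x̄ = ΣA·x / ΣA = 2.0063 cm.
Transfer each piece to the vertical centroidal axis using Ī + A·d² with d = x − 2.0063:
  vertical leg: d = -1.3063 cm → contributes +41.881 cm⁴
  horizontal leg (remainder): d = 2.9437 cm → contributes +127.89 cm⁴
Total I = 169.77 cm⁴.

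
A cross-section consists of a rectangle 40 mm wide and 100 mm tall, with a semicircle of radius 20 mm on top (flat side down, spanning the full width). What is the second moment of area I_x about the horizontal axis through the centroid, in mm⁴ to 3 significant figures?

Break the section into simple shapes (no overlaps), measuring from the bottom-left corner of the bounding box.
Rectangular body: 40 × 100, A = 4 000 mm², y = 50 mm, Ī = 3 333 333 mm⁴.
Semicircular cap: semicircle r = 20, A = 628.32 mm², y = 108.49 mm, Ī = 17 561 mm⁴.
Centroid: ȳ = ΣA·y / ΣA = 57.94 mm.
Transfer each piece to the horizontal axis through the centroid using Ī + A·d² with d = y − 57.94:
  rectangular body: d = -7.9401 mm → contributes +3 585 513 mm⁴
  semicircular cap: d = 50.548 mm → contributes +1 622 989 mm⁴
Total I = 5 208 502 mm⁴.

I_x ≈ 5.21 × 10⁶ mm⁴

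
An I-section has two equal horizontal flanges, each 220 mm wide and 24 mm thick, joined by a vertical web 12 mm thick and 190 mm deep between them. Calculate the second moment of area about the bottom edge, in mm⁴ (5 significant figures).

Break the section into simple shapes (no overlaps), measuring from the bottom-left corner of the bounding box.
Bottom flange: 220 × 24, A = 5 280 mm², y = 12 mm, Ī = 253 440 mm⁴.
Web: 12 × 190, A = 2 280 mm², y = 119 mm, Ī = 6 859 000 mm⁴.
Top flange: 220 × 24, A = 5 280 mm², y = 226 mm, Ī = 253 440 mm⁴.
Transfer each piece to a horizontal axis along the bottom face using Ī + A·d² with d = y − 0:
  bottom flange: d = 12 mm → contributes +1 013 760 mm⁴
  web: d = 119 mm → contributes +39 146 080 mm⁴
  top flange: d = 226 mm → contributes +269 934 720 mm⁴
Total I = 310 094 560 mm⁴.

I_base ≈ 3.1009 × 10⁸ mm⁴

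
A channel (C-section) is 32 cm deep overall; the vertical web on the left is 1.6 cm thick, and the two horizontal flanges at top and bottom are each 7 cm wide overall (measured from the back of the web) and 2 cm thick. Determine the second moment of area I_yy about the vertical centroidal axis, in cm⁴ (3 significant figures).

I_yy ≈ 250 cm⁴

Split into non-overlapping primitives; take the origin at the lower-left of the bounding box.
Web: 1.6 × 32, A = 51.2 cm², x = 0.8 cm, Ī = 10.923 cm⁴.
Top flange (beyond web): 5.4 × 2, A = 10.8 cm², x = 4.3 cm, Ī = 26.244 cm⁴.
Bottom flange (beyond web): 5.4 × 2, A = 10.8 cm², x = 4.3 cm, Ī = 26.244 cm⁴.
Centroid: x̄ = ΣA·x / ΣA = 1.8385 cm.
Transfer each piece to the vertical centroidal axis using Ī + A·d² with d = x − 1.8385:
  web: d = -1.0385 cm → contributes +66.137 cm⁴
  top flange (beyond web): d = 2.4615 cm → contributes +91.683 cm⁴
  bottom flange (beyond web): d = 2.4615 cm → contributes +91.683 cm⁴
Total I = 249.5 cm⁴.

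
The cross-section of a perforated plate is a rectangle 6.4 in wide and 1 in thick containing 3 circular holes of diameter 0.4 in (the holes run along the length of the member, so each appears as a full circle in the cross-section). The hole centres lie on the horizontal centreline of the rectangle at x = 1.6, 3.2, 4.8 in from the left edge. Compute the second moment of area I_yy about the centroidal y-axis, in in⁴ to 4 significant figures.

Break the section into simple shapes (no overlaps), measuring from the bottom-left corner of the bounding box.
Plate: 6.4 × 1, A = 6.4 in², x = 3.2 in, Ī = 21.8453 in⁴.
Hole 1 (subtracted): ⌀0.4, A = 0.125664 in², x = 1.6 in, Ī = 0.00125664 in⁴.
Hole 2 (subtracted): ⌀0.4, A = 0.125664 in², x = 3.2 in, Ī = 0.00125664 in⁴.
Hole 3 (subtracted): ⌀0.4, A = 0.125664 in², x = 4.8 in, Ī = 0.00125664 in⁴.
By symmetry the centroid is at mid-width, x̄ = 3.2 in.
Transfer each piece to the centroidal y-axis using Ī + A·d² with d = x − 3.2:
  plate: d = 0 in → contributes +21.8453 in⁴
  hole 1: d = -1.6 in → contributes −0.322956 in⁴
  hole 2: d = 0 in → contributes −0.00125664 in⁴
  hole 3: d = 1.6 in → contributes −0.322956 in⁴
Total I = 21.1982 in⁴.

I_yy ≈ 21.20 in⁴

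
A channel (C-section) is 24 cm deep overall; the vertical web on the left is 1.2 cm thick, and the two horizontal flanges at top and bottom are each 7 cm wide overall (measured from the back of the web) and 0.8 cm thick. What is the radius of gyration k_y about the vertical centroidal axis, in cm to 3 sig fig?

k_y ≈ 1.74 cm

Split into non-overlapping primitives; take the origin at the lower-left of the bounding box.
Web: 1.2 × 24, A = 28.8 cm², x = 0.6 cm, Ī = 3.456 cm⁴.
Top flange (beyond web): 5.8 × 0.8, A = 4.64 cm², x = 4.1 cm, Ī = 13.007 cm⁴.
Bottom flange (beyond web): 5.8 × 0.8, A = 4.64 cm², x = 4.1 cm, Ī = 13.007 cm⁴.
Centroid: x̄ = ΣA·x / ΣA = 1.4529 cm.
Transfer each piece to the vertical centroidal axis using Ī + A·d² with d = x − 1.4529:
  web: d = -0.85294 cm → contributes +24.408 cm⁴
  top flange (beyond web): d = 2.6471 cm → contributes +45.52 cm⁴
  bottom flange (beyond web): d = 2.6471 cm → contributes +45.52 cm⁴
Total I = 115.45 cm⁴.
Radius of gyration: k = √(I/A) = √(115.45 / 38.08) = 1.7412 cm.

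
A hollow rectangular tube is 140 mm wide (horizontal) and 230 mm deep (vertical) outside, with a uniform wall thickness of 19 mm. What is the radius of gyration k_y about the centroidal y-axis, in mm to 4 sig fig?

Split into non-overlapping primitives; take the origin at the lower-left of the bounding box.
Outer rectangle: 140 × 230, A = 32 200 mm², x = 70 mm, Ī = 52 593 333 mm⁴.
Inner void (subtracted): 102 × 192, A = 19 584 mm², x = 70 mm, Ī = 16 979 328 mm⁴.
By symmetry the centroid is at mid-width, x̄ = 70 mm.
All pieces are centred on the centroidal y-axis, so I = ΣĪ (holes subtracted) = 35 614 005 mm⁴.
Radius of gyration: k = √(I/A) = √(35 614 005 / 12 616) = 53.1312 mm.

k_y ≈ 53.13 mm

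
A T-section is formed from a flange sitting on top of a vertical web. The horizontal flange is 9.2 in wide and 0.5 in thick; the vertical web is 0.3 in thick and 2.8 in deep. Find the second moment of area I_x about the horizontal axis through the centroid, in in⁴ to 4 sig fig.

I_x ≈ 2.578 in⁴

Treat the section as a set of non-overlapping primitives; coordinates are from the bounding-box lower-left.
Flange: 9.2 × 0.5, A = 4.6 in², y = 3.05 in, Ī = 0.0958333 in⁴.
Web: 0.3 × 2.8, A = 0.84 in², y = 1.4 in, Ī = 0.5488 in⁴.
Centroid: ȳ = ΣA·y / ΣA = 2.79522 in.
Transfer each piece to the horizontal axis through the centroid using Ī + A·d² with d = y − 2.79522:
  flange: d = 0.254779 in → contributes +0.394431 in⁴
  web: d = -1.39522 in → contributes +2.18398 in⁴
Total I = 2.57841 in⁴.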